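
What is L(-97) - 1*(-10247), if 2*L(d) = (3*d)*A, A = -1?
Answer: 20785/2 ≈ 10393.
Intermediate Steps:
L(d) = -3*d/2 (L(d) = ((3*d)*(-1))/2 = (-3*d)/2 = -3*d/2)
L(-97) - 1*(-10247) = -3/2*(-97) - 1*(-10247) = 291/2 + 10247 = 20785/2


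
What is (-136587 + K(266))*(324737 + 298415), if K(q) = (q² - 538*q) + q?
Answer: -130034997296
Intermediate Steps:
K(q) = q² - 537*q
(-136587 + K(266))*(324737 + 298415) = (-136587 + 266*(-537 + 266))*(324737 + 298415) = (-136587 + 266*(-271))*623152 = (-136587 - 72086)*623152 = -208673*623152 = -130034997296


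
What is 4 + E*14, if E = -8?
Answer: -108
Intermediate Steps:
4 + E*14 = 4 - 8*14 = 4 - 112 = -108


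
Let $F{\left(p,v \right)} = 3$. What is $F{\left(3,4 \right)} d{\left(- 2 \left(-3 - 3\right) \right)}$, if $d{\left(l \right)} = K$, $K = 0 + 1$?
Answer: $3$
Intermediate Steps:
$K = 1$
$d{\left(l \right)} = 1$
$F{\left(3,4 \right)} d{\left(- 2 \left(-3 - 3\right) \right)} = 3 \cdot 1 = 3$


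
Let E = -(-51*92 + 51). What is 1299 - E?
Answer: -3342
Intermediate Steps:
E = 4641 (E = -(-4692 + 51) = -1*(-4641) = 4641)
1299 - E = 1299 - 1*4641 = 1299 - 4641 = -3342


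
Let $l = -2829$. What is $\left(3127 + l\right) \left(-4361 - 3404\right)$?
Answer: $-2313970$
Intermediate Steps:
$\left(3127 + l\right) \left(-4361 - 3404\right) = \left(3127 - 2829\right) \left(-4361 - 3404\right) = 298 \left(-7765\right) = -2313970$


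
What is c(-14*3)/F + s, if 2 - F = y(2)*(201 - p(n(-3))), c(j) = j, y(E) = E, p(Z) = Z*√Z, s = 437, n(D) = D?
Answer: 17495999/40027 - 63*I*√3/40027 ≈ 437.1 - 0.0027261*I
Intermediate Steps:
p(Z) = Z^(3/2)
F = -400 - 6*I*√3 (F = 2 - 2*(201 - (-3)^(3/2)) = 2 - 2*(201 - (-3)*I*√3) = 2 - 2*(201 + 3*I*√3) = 2 - (402 + 6*I*√3) = 2 + (-402 - 6*I*√3) = -400 - 6*I*√3 ≈ -400.0 - 10.392*I)
c(-14*3)/F + s = (-14*3)/(-400 - 6*I*√3) + 437 = -42/(-400 - 6*I*√3) + 437 = 437 - 42/(-400 - 6*I*√3)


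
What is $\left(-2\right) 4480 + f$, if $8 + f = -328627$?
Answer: $-337595$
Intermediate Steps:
$f = -328635$ ($f = -8 - 328627 = -328635$)
$\left(-2\right) 4480 + f = \left(-2\right) 4480 - 328635 = -8960 - 328635 = -337595$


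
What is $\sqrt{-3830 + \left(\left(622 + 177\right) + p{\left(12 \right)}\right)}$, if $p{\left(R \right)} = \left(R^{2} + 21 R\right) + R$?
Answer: $i \sqrt{2623} \approx 51.215 i$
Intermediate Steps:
$p{\left(R \right)} = R^{2} + 22 R$
$\sqrt{-3830 + \left(\left(622 + 177\right) + p{\left(12 \right)}\right)} = \sqrt{-3830 + \left(\left(622 + 177\right) + 12 \left(22 + 12\right)\right)} = \sqrt{-3830 + \left(799 + 12 \cdot 34\right)} = \sqrt{-3830 + \left(799 + 408\right)} = \sqrt{-3830 + 1207} = \sqrt{-2623} = i \sqrt{2623}$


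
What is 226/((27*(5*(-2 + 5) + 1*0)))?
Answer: 226/405 ≈ 0.55802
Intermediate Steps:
226/((27*(5*(-2 + 5) + 1*0))) = 226/((27*(5*3 + 0))) = 226/((27*(15 + 0))) = 226/((27*15)) = 226/405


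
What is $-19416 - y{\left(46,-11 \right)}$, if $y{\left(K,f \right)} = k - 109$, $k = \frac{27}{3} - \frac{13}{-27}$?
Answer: $- \frac{521545}{27} \approx -19316.0$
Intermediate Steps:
$k = \frac{256}{27}$ ($k = 27 \cdot \frac{1}{3} - - \frac{13}{27} = 9 + \frac{13}{27} = \frac{256}{27} \approx 9.4815$)
$y{\left(K,f \right)} = - \frac{2687}{27}$ ($y{\left(K,f \right)} = \frac{256}{27} - 109 = - \frac{2687}{27}$)
$-19416 - y{\left(46,-11 \right)} = -19416 - - \frac{2687}{27} = -19416 + \frac{2687}{27} = - \frac{521545}{27}$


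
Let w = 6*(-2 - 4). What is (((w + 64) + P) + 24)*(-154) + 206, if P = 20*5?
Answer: -23202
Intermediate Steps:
w = -36 (w = 6*(-6) = -36)
P = 100
(((w + 64) + P) + 24)*(-154) + 206 = (((-36 + 64) + 100) + 24)*(-154) + 206 = ((28 + 100) + 24)*(-154) + 206 = (128 + 24)*(-154) + 206 = 152*(-154) + 206 = -23408 + 206 = -23202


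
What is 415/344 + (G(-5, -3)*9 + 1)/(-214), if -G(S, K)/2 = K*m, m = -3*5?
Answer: 183553/36808 ≈ 4.9868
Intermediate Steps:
m = -15
G(S, K) = 30*K (G(S, K) = -2*K*(-15) = -(-30)*K = 30*K)
415/344 + (G(-5, -3)*9 + 1)/(-214) = 415/344 + ((30*(-3))*9 + 1)/(-214) = 415*(1/344) + (-90*9 + 1)*(-1/214) = 415/344 + (-810 + 1)*(-1/214) = 415/344 - 809*(-1/214) = 415/344 + 809/214 = 183553/36808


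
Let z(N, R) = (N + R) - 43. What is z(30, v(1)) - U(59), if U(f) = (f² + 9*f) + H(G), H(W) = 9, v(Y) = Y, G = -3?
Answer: -4033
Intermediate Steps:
z(N, R) = -43 + N + R
U(f) = 9 + f² + 9*f (U(f) = (f² + 9*f) + 9 = 9 + f² + 9*f)
z(30, v(1)) - U(59) = (-43 + 30 + 1) - (9 + 59² + 9*59) = -12 - (9 + 3481 + 531) = -12 - 1*4021 = -12 - 4021 = -4033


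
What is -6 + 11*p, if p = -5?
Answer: -61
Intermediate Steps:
-6 + 11*p = -6 + 11*(-5) = -6 - 55 = -61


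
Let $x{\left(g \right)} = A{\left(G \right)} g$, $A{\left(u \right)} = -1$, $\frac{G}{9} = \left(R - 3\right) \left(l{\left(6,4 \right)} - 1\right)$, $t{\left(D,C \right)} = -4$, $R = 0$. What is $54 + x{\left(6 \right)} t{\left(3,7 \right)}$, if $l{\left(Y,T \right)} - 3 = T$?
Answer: $78$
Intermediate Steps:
$l{\left(Y,T \right)} = 3 + T$
$G = -162$ ($G = 9 \left(0 - 3\right) \left(\left(3 + 4\right) - 1\right) = 9 \left(- 3 \left(7 - 1\right)\right) = 9 \left(\left(-3\right) 6\right) = 9 \left(-18\right) = -162$)
$x{\left(g \right)} = - g$
$54 + x{\left(6 \right)} t{\left(3,7 \right)} = 54 + \left(-1\right) 6 \left(-4\right) = 54 - -24 = 54 + 24 = 78$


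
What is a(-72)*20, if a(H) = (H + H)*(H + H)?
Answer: 414720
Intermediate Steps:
a(H) = 4*H² (a(H) = (2*H)*(2*H) = 4*H²)
a(-72)*20 = (4*(-72)²)*20 = (4*5184)*20 = 20736*20 = 414720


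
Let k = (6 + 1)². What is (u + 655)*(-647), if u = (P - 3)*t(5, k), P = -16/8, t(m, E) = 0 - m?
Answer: -439960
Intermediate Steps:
k = 49 (k = 7² = 49)
t(m, E) = -m
P = -2 (P = -16*⅛ = -2)
u = 25 (u = (-2 - 3)*(-1*5) = -5*(-5) = 25)
(u + 655)*(-647) = (25 + 655)*(-647) = 680*(-647) = -439960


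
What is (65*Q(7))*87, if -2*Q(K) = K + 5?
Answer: -33930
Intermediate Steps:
Q(K) = -5/2 - K/2 (Q(K) = -(K + 5)/2 = -(5 + K)/2 = -5/2 - K/2)
(65*Q(7))*87 = (65*(-5/2 - ½*7))*87 = (65*(-5/2 - 7/2))*87 = (65*(-6))*87 = -390*87 = -33930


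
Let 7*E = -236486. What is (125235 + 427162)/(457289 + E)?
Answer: 3866779/2964537 ≈ 1.3043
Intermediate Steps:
E = -236486/7 (E = (⅐)*(-236486) = -236486/7 ≈ -33784.)
(125235 + 427162)/(457289 + E) = (125235 + 427162)/(457289 - 236486/7) = 552397/(2964537/7) = 552397*(7/2964537) = 3866779/2964537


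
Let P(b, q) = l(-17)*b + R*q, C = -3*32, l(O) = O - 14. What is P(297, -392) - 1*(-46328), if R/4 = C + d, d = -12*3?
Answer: 244097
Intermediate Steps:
l(O) = -14 + O
d = -36
C = -96
R = -528 (R = 4*(-96 - 36) = 4*(-132) = -528)
P(b, q) = -528*q - 31*b (P(b, q) = (-14 - 17)*b - 528*q = -31*b - 528*q = -528*q - 31*b)
P(297, -392) - 1*(-46328) = (-528*(-392) - 31*297) - 1*(-46328) = (206976 - 9207) + 46328 = 197769 + 46328 = 244097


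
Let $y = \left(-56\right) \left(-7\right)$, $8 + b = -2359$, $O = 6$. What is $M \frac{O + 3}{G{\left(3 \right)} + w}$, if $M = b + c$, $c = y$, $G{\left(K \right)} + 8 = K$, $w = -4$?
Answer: $1975$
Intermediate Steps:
$G{\left(K \right)} = -8 + K$
$b = -2367$ ($b = -8 - 2359 = -2367$)
$y = 392$
$c = 392$
$M = -1975$ ($M = -2367 + 392 = -1975$)
$M \frac{O + 3}{G{\left(3 \right)} + w} = - 1975 \frac{6 + 3}{\left(-8 + 3\right) - 4} = - 1975 \frac{9}{-5 - 4} = - 1975 \frac{9}{-9} = - 1975 \cdot 9 \left(- \frac{1}{9}\right) = \left(-1975\right) \left(-1\right) = 1975$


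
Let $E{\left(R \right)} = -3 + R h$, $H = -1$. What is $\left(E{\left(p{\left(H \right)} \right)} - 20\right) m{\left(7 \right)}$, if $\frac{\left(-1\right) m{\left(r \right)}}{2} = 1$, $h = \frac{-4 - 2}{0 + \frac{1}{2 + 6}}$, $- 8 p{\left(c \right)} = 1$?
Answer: $34$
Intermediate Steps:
$p{\left(c \right)} = - \frac{1}{8}$ ($p{\left(c \right)} = \left(- \frac{1}{8}\right) 1 = - \frac{1}{8}$)
$h = -48$ ($h = - \frac{6}{0 + \frac{1}{8}} = - 6 \frac{1}{\frac{1}{8}} = \left(-6\right) 8 = -48$)
$m{\left(r \right)} = -2$ ($m{\left(r \right)} = \left(-2\right) 1 = -2$)
$E{\left(R \right)} = -3 - 48 R$ ($E{\left(R \right)} = -3 + R \left(-48\right) = -3 - 48 R$)
$\left(E{\left(p{\left(H \right)} \right)} - 20\right) m{\left(7 \right)} = \left(\left(-3 - -6\right) - 20\right) \left(-2\right) = \left(\left(-3 + 6\right) - 20\right) \left(-2\right) = \left(3 - 20\right) \left(-2\right) = \left(-17\right) \left(-2\right) = 34$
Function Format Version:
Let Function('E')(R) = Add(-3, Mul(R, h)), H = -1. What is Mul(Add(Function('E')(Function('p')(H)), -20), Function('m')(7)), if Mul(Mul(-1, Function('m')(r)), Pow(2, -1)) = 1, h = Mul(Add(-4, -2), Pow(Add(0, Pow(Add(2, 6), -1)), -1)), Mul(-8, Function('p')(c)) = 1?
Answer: 34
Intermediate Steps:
Function('p')(c) = Rational(-1, 8) (Function('p')(c) = Mul(Rational(-1, 8), 1) = Rational(-1, 8))
h = -48 (h = Mul(-6, Pow(Add(0, Pow(8, -1)), -1)) = Mul(-6, Pow(Add(0, Rational(1, 8)), -1)) = Mul(-6, Pow(Rational(1, 8), -1)) = Mul(-6, 8) = -48)
Function('m')(r) = -2 (Function('m')(r) = Mul(-2, 1) = -2)
Function('E')(R) = Add(-3, Mul(-48, R)) (Function('E')(R) = Add(-3, Mul(R, -48)) = Add(-3, Mul(-48, R)))
Mul(Add(Function('E')(Function('p')(H)), -20), Function('m')(7)) = Mul(Add(Add(-3, Mul(-48, Rational(-1, 8))), -20), -2) = Mul(Add(Add(-3, 6), -20), -2) = Mul(Add(3, -20), -2) = Mul(-17, -2) = 34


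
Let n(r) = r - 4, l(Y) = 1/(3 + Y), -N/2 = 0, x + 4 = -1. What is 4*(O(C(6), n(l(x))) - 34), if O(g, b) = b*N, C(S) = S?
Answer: -136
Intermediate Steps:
x = -5 (x = -4 - 1 = -5)
N = 0 (N = -2*0 = 0)
n(r) = -4 + r
O(g, b) = 0 (O(g, b) = b*0 = 0)
4*(O(C(6), n(l(x))) - 34) = 4*(0 - 34) = 4*(-34) = -136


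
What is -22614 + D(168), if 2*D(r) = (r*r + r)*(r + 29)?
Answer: 2773998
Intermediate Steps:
D(r) = (29 + r)*(r + r**2)/2 (D(r) = ((r*r + r)*(r + 29))/2 = ((r**2 + r)*(29 + r))/2 = ((r + r**2)*(29 + r))/2 = ((29 + r)*(r + r**2))/2 = (29 + r)*(r + r**2)/2)
-22614 + D(168) = -22614 + (1/2)*168*(29 + 168**2 + 30*168) = -22614 + (1/2)*168*(29 + 28224 + 5040) = -22614 + (1/2)*168*33293 = -22614 + 2796612 = 2773998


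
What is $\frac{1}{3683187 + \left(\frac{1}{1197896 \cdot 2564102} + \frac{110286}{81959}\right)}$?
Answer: $\frac{251739324781438928}{927203347170258807511607} \approx 2.715 \cdot 10^{-7}$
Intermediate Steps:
$\frac{1}{3683187 + \left(\frac{1}{1197896 \cdot 2564102} + \frac{110286}{81959}\right)} = \frac{1}{3683187 + \left(\frac{1}{1197896} \cdot \frac{1}{2564102} + 110286 \cdot \frac{1}{81959}\right)} = \frac{1}{3683187 + \left(\frac{1}{3071527529392} + \frac{110286}{81959}\right)} = \frac{1}{3683187 + \frac{338746485106608071}{251739324781438928}} = \frac{1}{\frac{927203347170258807511607}{251739324781438928}} = \frac{251739324781438928}{927203347170258807511607}$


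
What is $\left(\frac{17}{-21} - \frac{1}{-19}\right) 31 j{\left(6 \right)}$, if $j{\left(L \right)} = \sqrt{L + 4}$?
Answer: $- \frac{9362 \sqrt{10}}{399} \approx -74.199$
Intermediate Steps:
$j{\left(L \right)} = \sqrt{4 + L}$
$\left(\frac{17}{-21} - \frac{1}{-19}\right) 31 j{\left(6 \right)} = \left(\frac{17}{-21} - \frac{1}{-19}\right) 31 \sqrt{4 + 6} = \left(17 \left(- \frac{1}{21}\right) - - \frac{1}{19}\right) 31 \sqrt{10} = \left(- \frac{17}{21} + \frac{1}{19}\right) 31 \sqrt{10} = \left(- \frac{302}{399}\right) 31 \sqrt{10} = - \frac{9362 \sqrt{10}}{399}$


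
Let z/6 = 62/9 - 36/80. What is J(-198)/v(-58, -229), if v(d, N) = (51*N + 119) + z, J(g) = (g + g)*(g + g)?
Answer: -4704480/345641 ≈ -13.611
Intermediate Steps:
z = 1159/30 (z = 6*(62/9 - 36/80) = 6*(62*(⅑) - 36*1/80) = 6*(62/9 - 9/20) = 6*(1159/180) = 1159/30 ≈ 38.633)
J(g) = 4*g² (J(g) = (2*g)*(2*g) = 4*g²)
v(d, N) = 4729/30 + 51*N (v(d, N) = (51*N + 119) + 1159/30 = (119 + 51*N) + 1159/30 = 4729/30 + 51*N)
J(-198)/v(-58, -229) = (4*(-198)²)/(4729/30 + 51*(-229)) = (4*39204)/(4729/30 - 11679) = 156816/(-345641/30) = 156816*(-30/345641) = -4704480/345641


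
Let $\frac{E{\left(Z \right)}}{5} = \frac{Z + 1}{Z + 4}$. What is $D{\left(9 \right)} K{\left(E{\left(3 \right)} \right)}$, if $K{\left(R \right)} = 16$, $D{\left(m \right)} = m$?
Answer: $144$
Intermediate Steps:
$E{\left(Z \right)} = \frac{5 \left(1 + Z\right)}{4 + Z}$ ($E{\left(Z \right)} = 5 \frac{Z + 1}{Z + 4} = 5 \frac{1 + Z}{4 + Z} = \frac{5 \left(1 + Z\right)}{4 + Z}$)
$D{\left(9 \right)} K{\left(E{\left(3 \right)} \right)} = 9 \cdot 16 = 144$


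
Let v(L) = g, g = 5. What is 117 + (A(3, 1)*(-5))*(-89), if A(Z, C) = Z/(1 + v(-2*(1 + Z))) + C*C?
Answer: 1569/2 ≈ 784.50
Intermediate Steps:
v(L) = 5
A(Z, C) = C² + Z/6 (A(Z, C) = Z/(1 + 5) + C*C = Z/6 + C² = C² + Z/6)
117 + (A(3, 1)*(-5))*(-89) = 117 + ((1² + (⅙)*3)*(-5))*(-89) = 117 + ((1 + ½)*(-5))*(-89) = 117 + ((3/2)*(-5))*(-89) = 117 - 15/2*(-89) = 117 + 1335/2 = 1569/2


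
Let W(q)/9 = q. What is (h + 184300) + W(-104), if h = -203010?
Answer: -19646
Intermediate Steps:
W(q) = 9*q
(h + 184300) + W(-104) = (-203010 + 184300) + 9*(-104) = -18710 - 936 = -19646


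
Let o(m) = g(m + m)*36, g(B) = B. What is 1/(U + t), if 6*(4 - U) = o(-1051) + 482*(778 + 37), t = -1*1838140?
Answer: -3/5672987 ≈ -5.2882e-7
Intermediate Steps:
o(m) = 72*m (o(m) = (m + m)*36 = (2*m)*36 = 72*m)
t = -1838140
U = -158567/3 (U = 4 - (72*(-1051) + 482*(778 + 37))/6 = 4 - (-75672 + 482*815)/6 = 4 - (-75672 + 392830)/6 = 4 - ⅙*317158 = 4 - 158579/3 = -158567/3 ≈ -52856.)
1/(U + t) = 1/(-158567/3 - 1838140) = 1/(-5672987/3) = -3/5672987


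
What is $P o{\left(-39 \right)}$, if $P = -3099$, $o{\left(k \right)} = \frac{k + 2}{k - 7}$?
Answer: $- \frac{114663}{46} \approx -2492.7$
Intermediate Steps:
$o{\left(k \right)} = \frac{2 + k}{-7 + k}$
$P o{\left(-39 \right)} = - 3099 \frac{2 - 39}{-7 - 39} = - 3099 \frac{1}{-46} \left(-37\right) = - 3099 \left(\left(- \frac{1}{46}\right) \left(-37\right)\right) = \left(-3099\right) \frac{37}{46} = - \frac{114663}{46}$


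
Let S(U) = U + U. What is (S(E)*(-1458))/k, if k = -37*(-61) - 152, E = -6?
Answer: 17496/2105 ≈ 8.3116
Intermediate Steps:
S(U) = 2*U
k = 2105 (k = 2257 - 152 = 2105)
(S(E)*(-1458))/k = ((2*(-6))*(-1458))/2105 = -12*(-1458)*(1/2105) = 17496*(1/2105) = 17496/2105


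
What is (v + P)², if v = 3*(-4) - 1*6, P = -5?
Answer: 529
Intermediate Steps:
v = -18 (v = -12 - 6 = -18)
(v + P)² = (-18 - 5)² = (-23)² = 529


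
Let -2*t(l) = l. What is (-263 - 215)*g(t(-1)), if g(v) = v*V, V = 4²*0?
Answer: 0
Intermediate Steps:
V = 0 (V = 16*0 = 0)
t(l) = -l/2
g(v) = 0 (g(v) = v*0 = 0)
(-263 - 215)*g(t(-1)) = (-263 - 215)*0 = -478*0 = 0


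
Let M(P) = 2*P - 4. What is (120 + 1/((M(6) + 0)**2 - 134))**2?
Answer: 70543201/4900 ≈ 14397.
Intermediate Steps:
M(P) = -4 + 2*P
(120 + 1/((M(6) + 0)**2 - 134))**2 = (120 + 1/(((-4 + 2*6) + 0)**2 - 134))**2 = (120 + 1/(((-4 + 12) + 0)**2 - 134))**2 = (120 + 1/((8 + 0)**2 - 134))**2 = (120 + 1/(8**2 - 134))**2 = (120 + 1/(64 - 134))**2 = (120 + 1/(-70))**2 = (120 - 1/70)**2 = (8399/70)**2 = 70543201/4900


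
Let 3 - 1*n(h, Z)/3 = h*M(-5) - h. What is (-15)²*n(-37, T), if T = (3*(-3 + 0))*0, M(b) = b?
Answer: -147825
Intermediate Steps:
T = 0 (T = (3*(-3))*0 = -9*0 = 0)
n(h, Z) = 9 + 18*h (n(h, Z) = 9 - 3*(h*(-5) - h) = 9 - 3*(-5*h - h) = 9 - (-18)*h = 9 + 18*h)
(-15)²*n(-37, T) = (-15)²*(9 + 18*(-37)) = 225*(9 - 666) = 225*(-657) = -147825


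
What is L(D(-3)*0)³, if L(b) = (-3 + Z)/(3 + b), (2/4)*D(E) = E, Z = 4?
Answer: 1/27 ≈ 0.037037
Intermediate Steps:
D(E) = 2*E
L(b) = 1/(3 + b) (L(b) = (-3 + 4)/(3 + b) = 1/(3 + b))
L(D(-3)*0)³ = (1/(3 + (2*(-3))*0))³ = (1/(3 - 6*0))³ = (1/(3 + 0))³ = (1/3)³ = (⅓)³ = 1/27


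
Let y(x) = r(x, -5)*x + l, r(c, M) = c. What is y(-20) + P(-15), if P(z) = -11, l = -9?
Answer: 380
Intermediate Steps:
y(x) = -9 + x² (y(x) = x*x - 9 = x² - 9 = -9 + x²)
y(-20) + P(-15) = (-9 + (-20)²) - 11 = (-9 + 400) - 11 = 391 - 11 = 380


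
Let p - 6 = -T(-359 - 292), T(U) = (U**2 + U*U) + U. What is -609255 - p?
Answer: 237690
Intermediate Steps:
T(U) = U + 2*U**2 (T(U) = (U**2 + U**2) + U = 2*U**2 + U = U + 2*U**2)
p = -846945 (p = 6 - (-359 - 292)*(1 + 2*(-359 - 292)) = 6 - (-651)*(1 + 2*(-651)) = 6 - (-651)*(1 - 1302) = 6 - (-651)*(-1301) = 6 - 1*846951 = 6 - 846951 = -846945)
-609255 - p = -609255 - 1*(-846945) = -609255 + 846945 = 237690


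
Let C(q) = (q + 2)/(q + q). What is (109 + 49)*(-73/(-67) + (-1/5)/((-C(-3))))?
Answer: 121186/335 ≈ 361.75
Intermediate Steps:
C(q) = (2 + q)/(2*q) (C(q) = (2 + q)/((2*q)) = (2 + q)*(1/(2*q)) = (2 + q)/(2*q))
(109 + 49)*(-73/(-67) + (-1/5)/((-C(-3)))) = (109 + 49)*(-73/(-67) + (-1/5)/((-(2 - 3)/(2*(-3))))) = 158*(-73*(-1/67) + (-1*1/5)/((-(-1)*(-1)/(2*3)))) = 158*(73/67 - 1/(5*((-1*1/6)))) = 158*(73/67 - 1/(5*(-1/6))) = 158*(73/67 - 1/5*(-6)) = 158*(73/67 + 6/5) = 158*(767/335) = 121186/335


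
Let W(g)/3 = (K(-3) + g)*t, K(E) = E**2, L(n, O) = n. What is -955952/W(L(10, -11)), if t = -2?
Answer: 477976/57 ≈ 8385.5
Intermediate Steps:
W(g) = -54 - 6*g (W(g) = 3*(((-3)**2 + g)*(-2)) = 3*((9 + g)*(-2)) = 3*(-18 - 2*g) = -54 - 6*g)
-955952/W(L(10, -11)) = -955952/(-54 - 6*10) = -955952/(-54 - 60) = -955952/(-114) = -955952*(-1/114) = 477976/57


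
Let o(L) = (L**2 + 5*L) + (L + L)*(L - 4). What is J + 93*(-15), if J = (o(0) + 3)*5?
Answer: -1380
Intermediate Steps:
o(L) = L**2 + 5*L + 2*L*(-4 + L) (o(L) = (L**2 + 5*L) + (2*L)*(-4 + L) = (L**2 + 5*L) + 2*L*(-4 + L) = L**2 + 5*L + 2*L*(-4 + L))
J = 15 (J = (3*0*(-1 + 0) + 3)*5 = (3*0*(-1) + 3)*5 = (0 + 3)*5 = 3*5 = 15)
J + 93*(-15) = 15 + 93*(-15) = 15 - 1395 = -1380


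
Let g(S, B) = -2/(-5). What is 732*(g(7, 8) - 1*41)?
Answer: -148596/5 ≈ -29719.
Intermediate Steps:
g(S, B) = ⅖ (g(S, B) = -2*(-⅕) = ⅖)
732*(g(7, 8) - 1*41) = 732*(⅖ - 1*41) = 732*(⅖ - 41) = 732*(-203/5) = -148596/5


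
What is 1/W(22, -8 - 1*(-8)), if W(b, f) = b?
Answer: 1/22 ≈ 0.045455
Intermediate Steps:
1/W(22, -8 - 1*(-8)) = 1/22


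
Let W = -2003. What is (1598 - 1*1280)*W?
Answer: -636954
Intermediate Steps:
(1598 - 1*1280)*W = (1598 - 1*1280)*(-2003) = (1598 - 1280)*(-2003) = 318*(-2003) = -636954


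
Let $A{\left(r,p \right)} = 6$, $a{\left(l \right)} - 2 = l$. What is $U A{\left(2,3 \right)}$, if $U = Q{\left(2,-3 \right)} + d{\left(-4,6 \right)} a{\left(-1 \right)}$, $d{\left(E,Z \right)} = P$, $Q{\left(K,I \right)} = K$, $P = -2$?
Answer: $0$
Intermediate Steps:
$d{\left(E,Z \right)} = -2$
$a{\left(l \right)} = 2 + l$
$U = 0$ ($U = 2 - 2 \left(2 - 1\right) = 2 - 2 = 0$)
$U A{\left(2,3 \right)} = 0 \cdot 6 = 0$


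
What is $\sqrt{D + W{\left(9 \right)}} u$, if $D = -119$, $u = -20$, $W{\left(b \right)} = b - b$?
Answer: $- 20 i \sqrt{119} \approx - 218.17 i$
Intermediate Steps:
$W{\left(b \right)} = 0$
$\sqrt{D + W{\left(9 \right)}} u = \sqrt{-119 + 0} \left(-20\right) = \sqrt{-119} \left(-20\right) = i \sqrt{119} \left(-20\right) = - 20 i \sqrt{119}$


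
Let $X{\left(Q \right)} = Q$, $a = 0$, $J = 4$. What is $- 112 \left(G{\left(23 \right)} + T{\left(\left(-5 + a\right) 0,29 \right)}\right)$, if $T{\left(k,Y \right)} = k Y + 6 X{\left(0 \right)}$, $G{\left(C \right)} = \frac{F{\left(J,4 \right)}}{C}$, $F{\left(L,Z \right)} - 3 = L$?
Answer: $- \frac{784}{23} \approx -34.087$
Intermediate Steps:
$F{\left(L,Z \right)} = 3 + L$
$G{\left(C \right)} = \frac{7}{C}$ ($G{\left(C \right)} = \frac{3 + 4}{C} = \frac{7}{C}$)
$T{\left(k,Y \right)} = Y k$ ($T{\left(k,Y \right)} = k Y + 6 \cdot 0 = Y k + 0 = Y k$)
$- 112 \left(G{\left(23 \right)} + T{\left(\left(-5 + a\right) 0,29 \right)}\right) = - 112 \left(\frac{7}{23} + 29 \left(-5 + 0\right) 0\right) = - 112 \left(7 \cdot \frac{1}{23} + 29 \left(\left(-5\right) 0\right)\right) = - 112 \left(\frac{7}{23} + 29 \cdot 0\right) = - 112 \left(\frac{7}{23} + 0\right) = \left(-112\right) \frac{7}{23} = - \frac{784}{23}$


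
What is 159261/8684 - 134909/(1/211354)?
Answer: -247611726970363/8684 ≈ -2.8514e+10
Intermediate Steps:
159261/8684 - 134909/(1/211354) = 159261*(1/8684) - 134909/1/211354 = 159261/8684 - 134909*211354 = 159261/8684 - 28513556786 = -247611726970363/8684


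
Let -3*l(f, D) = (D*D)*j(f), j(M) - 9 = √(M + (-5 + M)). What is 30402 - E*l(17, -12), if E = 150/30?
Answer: 32562 + 240*√29 ≈ 33854.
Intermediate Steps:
j(M) = 9 + √(-5 + 2*M) (j(M) = 9 + √(M + (-5 + M)) = 9 + √(-5 + 2*M))
E = 5 (E = 150*(1/30) = 5)
l(f, D) = -D²*(9 + √(-5 + 2*f))/3 (l(f, D) = -D*D*(9 + √(-5 + 2*f))/3 = -D²*(9 + √(-5 + 2*f))/3)
30402 - E*l(17, -12) = 30402 - 5*(⅓)*(-12)²*(-9 - √(-5 + 2*17)) = 30402 - 5*(⅓)*144*(-9 - √(-5 + 34)) = 30402 - 5*(⅓)*144*(-9 - √29) = 30402 - 5*(-432 - 48*√29) = 30402 - (-2160 - 240*√29) = 30402 + (2160 + 240*√29) = 32562 + 240*√29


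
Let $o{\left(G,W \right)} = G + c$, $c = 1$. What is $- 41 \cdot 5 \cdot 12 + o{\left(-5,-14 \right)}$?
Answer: $-2464$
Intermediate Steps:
$o{\left(G,W \right)} = 1 + G$ ($o{\left(G,W \right)} = G + 1 = 1 + G$)
$- 41 \cdot 5 \cdot 12 + o{\left(-5,-14 \right)} = - 41 \cdot 5 \cdot 12 + \left(1 - 5\right) = \left(-41\right) 60 - 4 = -2460 - 4 = -2464$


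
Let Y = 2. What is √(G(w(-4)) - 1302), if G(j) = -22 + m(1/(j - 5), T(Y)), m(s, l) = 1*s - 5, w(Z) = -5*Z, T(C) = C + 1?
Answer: I*√299010/15 ≈ 36.455*I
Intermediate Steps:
T(C) = 1 + C
m(s, l) = -5 + s (m(s, l) = s - 5 = -5 + s)
G(j) = -27 + 1/(-5 + j) (G(j) = -22 + (-5 + 1/(j - 5)) = -22 + (-5 + 1/(-5 + j)) = -27 + 1/(-5 + j))
√(G(w(-4)) - 1302) = √((136 - (-135)*(-4))/(-5 - 5*(-4)) - 1302) = √((136 - 27*20)/(-5 + 20) - 1302) = √((136 - 540)/15 - 1302) = √((1/15)*(-404) - 1302) = √(-404/15 - 1302) = √(-19934/15) = I*√299010/15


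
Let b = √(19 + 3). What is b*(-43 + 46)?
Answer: 3*√22 ≈ 14.071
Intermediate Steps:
b = √22 ≈ 4.6904
b*(-43 + 46) = √22*(-43 + 46) = √22*3 = 3*√22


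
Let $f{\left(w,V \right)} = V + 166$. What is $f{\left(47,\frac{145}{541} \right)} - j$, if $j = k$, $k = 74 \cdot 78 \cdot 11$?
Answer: $- \frac{34259221}{541} \approx -63326.0$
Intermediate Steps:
$f{\left(w,V \right)} = 166 + V$
$k = 63492$ ($k = 5772 \cdot 11 = 63492$)
$j = 63492$
$f{\left(47,\frac{145}{541} \right)} - j = \left(166 + \frac{145}{541}\right) - 63492 = \frac{89951}{541} - 63492 = - \frac{34259221}{541}$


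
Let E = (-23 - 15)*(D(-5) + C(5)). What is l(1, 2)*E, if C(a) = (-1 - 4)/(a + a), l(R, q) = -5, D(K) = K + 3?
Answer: -475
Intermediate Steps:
D(K) = 3 + K
C(a) = -5/(2*a) (C(a) = -5*1/(2*a) = -5/(2*a))
E = 95 (E = (-23 - 15)*((3 - 5) - 5/2/5) = -38*(-2 - 5/2*⅕) = -38*(-2 - ½) = -38*(-5/2) = 95)
l(1, 2)*E = -5*95 = -475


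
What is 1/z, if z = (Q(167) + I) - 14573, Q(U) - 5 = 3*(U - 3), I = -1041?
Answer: -1/15117 ≈ -6.6151e-5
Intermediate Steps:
Q(U) = -4 + 3*U (Q(U) = 5 + 3*(U - 3) = 5 + 3*(-3 + U) = 5 + (-9 + 3*U) = -4 + 3*U)
z = -15117 (z = ((-4 + 3*167) - 1041) - 14573 = ((-4 + 501) - 1041) - 14573 = (497 - 1041) - 14573 = -544 - 14573 = -15117)
1/z = 1/(-15117) = -1/15117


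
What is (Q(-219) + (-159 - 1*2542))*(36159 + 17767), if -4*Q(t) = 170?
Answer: -147945981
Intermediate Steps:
Q(t) = -85/2 (Q(t) = -¼*170 = -85/2)
(Q(-219) + (-159 - 1*2542))*(36159 + 17767) = (-85/2 + (-159 - 1*2542))*(36159 + 17767) = (-85/2 + (-159 - 2542))*53926 = (-85/2 - 2701)*53926 = -5487/2*53926 = -147945981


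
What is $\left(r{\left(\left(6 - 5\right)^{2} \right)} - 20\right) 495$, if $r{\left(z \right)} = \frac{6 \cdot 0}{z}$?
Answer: $-9900$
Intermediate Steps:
$r{\left(z \right)} = 0$ ($r{\left(z \right)} = \frac{0}{z} = 0$)
$\left(r{\left(\left(6 - 5\right)^{2} \right)} - 20\right) 495 = \left(0 - 20\right) 495 = \left(-20\right) 495 = -9900$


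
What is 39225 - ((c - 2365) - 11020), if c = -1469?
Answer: 54079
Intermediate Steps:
39225 - ((c - 2365) - 11020) = 39225 - ((-1469 - 2365) - 11020) = 39225 - (-3834 - 11020) = 39225 - 1*(-14854) = 39225 + 14854 = 54079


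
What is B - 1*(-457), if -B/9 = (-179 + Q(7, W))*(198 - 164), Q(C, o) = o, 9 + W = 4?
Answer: 56761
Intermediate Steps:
W = -5 (W = -9 + 4 = -5)
B = 56304 (B = -9*(-179 - 5)*(198 - 164) = -(-1656)*34 = -9*(-6256) = 56304)
B - 1*(-457) = 56304 - 1*(-457) = 56304 + 457 = 56761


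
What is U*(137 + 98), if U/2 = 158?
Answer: 74260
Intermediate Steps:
U = 316 (U = 2*158 = 316)
U*(137 + 98) = 316*(137 + 98) = 316*235 = 74260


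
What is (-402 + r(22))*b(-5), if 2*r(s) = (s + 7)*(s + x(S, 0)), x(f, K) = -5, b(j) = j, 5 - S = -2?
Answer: 1555/2 ≈ 777.50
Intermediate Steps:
S = 7 (S = 5 - 1*(-2) = 5 + 2 = 7)
r(s) = (-5 + s)*(7 + s)/2 (r(s) = ((s + 7)*(s - 5))/2 = ((7 + s)*(-5 + s))/2 = ((-5 + s)*(7 + s))/2 = (-5 + s)*(7 + s)/2)
(-402 + r(22))*b(-5) = (-402 + (-35/2 + 22 + (½)*22²))*(-5) = (-402 + (-35/2 + 22 + (½)*484))*(-5) = (-402 + (-35/2 + 22 + 242))*(-5) = (-402 + 493/2)*(-5) = -311/2*(-5) = 1555/2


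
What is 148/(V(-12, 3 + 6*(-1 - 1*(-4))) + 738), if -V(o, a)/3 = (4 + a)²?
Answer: -148/1137 ≈ -0.13017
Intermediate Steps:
V(o, a) = -3*(4 + a)²
148/(V(-12, 3 + 6*(-1 - 1*(-4))) + 738) = 148/(-3*(4 + (3 + 6*(-1 - 1*(-4))))² + 738) = 148/(-3*(4 + (3 + 6*(-1 + 4)))² + 738) = 148/(-3*(4 + (3 + 6*3))² + 738) = 148/(-3*(4 + (3 + 18))² + 738) = 148/(-3*(4 + 21)² + 738) = 148/(-3*25² + 738) = 148/(-3*625 + 738) = 148/(-1875 + 738) = 148/(-1137) = 148*(-1/1137) = -148/1137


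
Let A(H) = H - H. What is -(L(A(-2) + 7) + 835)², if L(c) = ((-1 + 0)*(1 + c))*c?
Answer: -606841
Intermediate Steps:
A(H) = 0
L(c) = c*(-1 - c) (L(c) = (-(1 + c))*c = (-1 - c)*c = c*(-1 - c))
-(L(A(-2) + 7) + 835)² = -(-(0 + 7)*(1 + (0 + 7)) + 835)² = -(-1*7*(1 + 7) + 835)² = -(-1*7*8 + 835)² = -(-56 + 835)² = -1*779² = -1*606841 = -606841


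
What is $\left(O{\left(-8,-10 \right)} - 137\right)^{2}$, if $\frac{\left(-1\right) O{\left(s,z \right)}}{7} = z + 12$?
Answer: $22801$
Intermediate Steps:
$O{\left(s,z \right)} = -84 - 7 z$ ($O{\left(s,z \right)} = - 7 \left(z + 12\right) = - 7 \left(12 + z\right) = -84 - 7 z$)
$\left(O{\left(-8,-10 \right)} - 137\right)^{2} = \left(\left(-84 - -70\right) - 137\right)^{2} = \left(\left(-84 + 70\right) - 137\right)^{2} = \left(-14 - 137\right)^{2} = \left(-151\right)^{2} = 22801$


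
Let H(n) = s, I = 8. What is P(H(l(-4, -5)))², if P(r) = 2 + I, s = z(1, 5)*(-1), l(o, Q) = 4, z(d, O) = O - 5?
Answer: 100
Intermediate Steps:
z(d, O) = -5 + O
s = 0 (s = (-5 + 5)*(-1) = 0*(-1) = 0)
H(n) = 0
P(r) = 10 (P(r) = 2 + 8 = 10)
P(H(l(-4, -5)))² = 10² = 100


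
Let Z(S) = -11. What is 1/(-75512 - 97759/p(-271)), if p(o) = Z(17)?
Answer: -11/732873 ≈ -1.5009e-5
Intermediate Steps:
p(o) = -11
1/(-75512 - 97759/p(-271)) = 1/(-75512 - 97759/(-11)) = 1/(-75512 - 97759*(-1/11)) = 1/(-75512 + 97759/11) = 1/(-732873/11) = -11/732873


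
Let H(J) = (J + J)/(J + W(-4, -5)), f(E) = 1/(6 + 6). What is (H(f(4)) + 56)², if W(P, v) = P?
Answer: 6916900/2209 ≈ 3131.2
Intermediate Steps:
f(E) = 1/12
H(J) = 2*J/(-4 + J) (H(J) = (J + J)/(J - 4) = (2*J)/(-4 + J) = 2*J/(-4 + J))
(H(f(4)) + 56)² = (2*(1/12)/(-4 + 1/12) + 56)² = (2*(1/12)/(-47/12) + 56)² = (2*(1/12)*(-12/47) + 56)² = (-2/47 + 56)² = (2630/47)² = 6916900/2209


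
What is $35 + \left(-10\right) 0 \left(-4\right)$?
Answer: $35$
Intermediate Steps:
$35 + \left(-10\right) 0 \left(-4\right) = 35 + 0 \left(-4\right) = 35 + 0 = 35$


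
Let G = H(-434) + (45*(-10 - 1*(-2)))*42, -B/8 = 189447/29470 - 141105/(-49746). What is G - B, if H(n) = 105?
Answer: -1825295730067/122167885 ≈ -14941.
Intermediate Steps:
B = -9055063208/122167885 (B = -8*(189447/29470 - 141105/(-49746)) = -8*(189447*(1/29470) - 141105*(-1/49746)) = -8*(189447/29470 + 47035/16582) = -8*1131882901/122167885 = -9055063208/122167885 ≈ -74.120)
G = -15015 (G = 105 + (45*(-10 - 1*(-2)))*42 = 105 + (45*(-10 + 2))*42 = 105 + (45*(-8))*42 = 105 - 360*42 = 105 - 15120 = -15015)
G - B = -15015 - 1*(-9055063208/122167885) = -15015 + 9055063208/122167885 = -1825295730067/122167885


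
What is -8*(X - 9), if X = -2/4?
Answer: 76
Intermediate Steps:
X = -½ (X = -2*¼ = -½ ≈ -0.50000)
-8*(X - 9) = -8*(-½ - 9) = -8*(-19/2) = 76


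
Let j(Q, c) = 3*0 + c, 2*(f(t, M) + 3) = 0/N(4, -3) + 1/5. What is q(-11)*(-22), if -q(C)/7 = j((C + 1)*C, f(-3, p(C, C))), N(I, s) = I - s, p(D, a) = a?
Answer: -2233/5 ≈ -446.60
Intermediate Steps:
f(t, M) = -29/10 (f(t, M) = -3 + (0/(4 - 1*(-3)) + 1/5)/2 = -3 + (0/(4 + 3) + 1*(1/5))/2 = -3 + (0/7 + 1/5)/2 = -3 + (0*(1/7) + 1/5)/2 = -3 + (0 + 1/5)/2 = -3 + (1/2)*(1/5) = -3 + 1/10 = -29/10)
j(Q, c) = c (j(Q, c) = 0 + c = c)
q(C) = 203/10 (q(C) = -7*(-29/10) = 203/10)
q(-11)*(-22) = (203/10)*(-22) = -2233/5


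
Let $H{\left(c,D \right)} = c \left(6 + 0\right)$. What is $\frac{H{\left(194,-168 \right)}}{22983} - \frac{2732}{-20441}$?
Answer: $\frac{28860960}{156598501} \approx 0.1843$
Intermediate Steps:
$H{\left(c,D \right)} = 6 c$ ($H{\left(c,D \right)} = c 6 = 6 c$)
$\frac{H{\left(194,-168 \right)}}{22983} - \frac{2732}{-20441} = \frac{6 \cdot 194}{22983} - \frac{2732}{-20441} = 1164 \cdot \frac{1}{22983} - - \frac{2732}{20441} = \frac{388}{7661} + \frac{2732}{20441} = \frac{28860960}{156598501}$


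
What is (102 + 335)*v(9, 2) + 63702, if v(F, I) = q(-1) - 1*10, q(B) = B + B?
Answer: 58458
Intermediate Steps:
q(B) = 2*B
v(F, I) = -12 (v(F, I) = 2*(-1) - 1*10 = -2 - 10 = -12)
(102 + 335)*v(9, 2) + 63702 = (102 + 335)*(-12) + 63702 = 437*(-12) + 63702 = -5244 + 63702 = 58458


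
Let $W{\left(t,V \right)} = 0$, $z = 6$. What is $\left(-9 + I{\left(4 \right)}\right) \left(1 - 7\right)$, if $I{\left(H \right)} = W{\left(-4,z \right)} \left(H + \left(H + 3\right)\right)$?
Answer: $54$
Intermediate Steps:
$I{\left(H \right)} = 0$ ($I{\left(H \right)} = 0 \left(H + \left(H + 3\right)\right) = 0 \left(H + \left(3 + H\right)\right) = 0 \left(3 + 2 H\right) = 0$)
$\left(-9 + I{\left(4 \right)}\right) \left(1 - 7\right) = \left(-9 + 0\right) \left(1 - 7\right) = - 9 \left(1 - 7\right) = \left(-9\right) \left(-6\right) = 54$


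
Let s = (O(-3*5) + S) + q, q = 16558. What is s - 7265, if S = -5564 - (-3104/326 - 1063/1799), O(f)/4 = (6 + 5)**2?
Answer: 1238372798/293237 ≈ 4223.1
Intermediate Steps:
O(f) = 484 (O(f) = 4*(6 + 5)**2 = 4*11**2 = 4*121 = 484)
S = -1628605351/293237 (S = -5564 - (-3104*1/326 - 1063*1/1799) = -5564 - (-1552/163 - 1063/1799) = -5564 - 1*(-2965317/293237) = -5564 + 2965317/293237 = -1628605351/293237 ≈ -5553.9)
s = 3368739603/293237 (s = (484 - 1628605351/293237) + 16558 = -1486678643/293237 + 16558 = 3368739603/293237 ≈ 11488.)
s - 7265 = 3368739603/293237 - 7265 = 1238372798/293237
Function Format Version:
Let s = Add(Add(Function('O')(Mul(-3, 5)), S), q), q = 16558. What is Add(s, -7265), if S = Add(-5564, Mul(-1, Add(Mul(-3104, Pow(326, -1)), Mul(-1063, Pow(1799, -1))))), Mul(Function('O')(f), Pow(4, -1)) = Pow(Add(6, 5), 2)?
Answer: Rational(1238372798, 293237) ≈ 4223.1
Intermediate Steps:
Function('O')(f) = 484 (Function('O')(f) = Mul(4, Pow(Add(6, 5), 2)) = Mul(4, Pow(11, 2)) = Mul(4, 121) = 484)
S = Rational(-1628605351, 293237) (S = Add(-5564, Mul(-1, Add(Mul(-3104, Rational(1, 326)), Mul(-1063, Rational(1, 1799))))) = Add(-5564, Mul(-1, Add(Rational(-1552, 163), Rational(-1063, 1799)))) = Add(-5564, Mul(-1, Rational(-2965317, 293237))) = Add(-5564, Rational(2965317, 293237)) = Rational(-1628605351, 293237) ≈ -5553.9)
s = Rational(3368739603, 293237) (s = Add(Add(484, Rational(-1628605351, 293237)), 16558) = Add(Rational(-1486678643, 293237), 16558) = Rational(3368739603, 293237) ≈ 11488.)
Add(s, -7265) = Add(Rational(3368739603, 293237), -7265) = Rational(1238372798, 293237)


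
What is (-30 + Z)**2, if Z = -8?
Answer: 1444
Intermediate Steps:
(-30 + Z)**2 = (-30 - 8)**2 = (-38)**2 = 1444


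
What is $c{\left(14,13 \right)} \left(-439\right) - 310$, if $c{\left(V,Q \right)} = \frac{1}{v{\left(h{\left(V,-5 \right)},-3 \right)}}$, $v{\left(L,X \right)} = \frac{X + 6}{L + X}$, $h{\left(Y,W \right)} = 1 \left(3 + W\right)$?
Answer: $\frac{1265}{3} \approx 421.67$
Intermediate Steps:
$h{\left(Y,W \right)} = 3 + W$
$v{\left(L,X \right)} = \frac{6 + X}{L + X}$
$c{\left(V,Q \right)} = - \frac{5}{3}$ ($c{\left(V,Q \right)} = \frac{1}{\frac{1}{\left(3 - 5\right) - 3} \left(6 - 3\right)} = \frac{1}{\frac{1}{-2 - 3} \cdot 3} = \frac{1}{\frac{1}{-5} \cdot 3} = \frac{1}{\left(- \frac{1}{5}\right) 3} = \frac{1}{- \frac{3}{5}} = - \frac{5}{3}$)
$c{\left(14,13 \right)} \left(-439\right) - 310 = \left(- \frac{5}{3}\right) \left(-439\right) - 310 = \frac{2195}{3} - 310 = \frac{1265}{3}$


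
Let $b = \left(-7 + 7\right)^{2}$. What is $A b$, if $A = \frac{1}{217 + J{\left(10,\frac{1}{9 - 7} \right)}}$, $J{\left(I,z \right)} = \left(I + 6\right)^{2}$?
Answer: $0$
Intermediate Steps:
$J{\left(I,z \right)} = \left(6 + I\right)^{2}$
$b = 0$ ($b = 0^{2} = 0$)
$A = \frac{1}{473}$ ($A = \frac{1}{217 + \left(6 + 10\right)^{2}} = \frac{1}{217 + 16^{2}} = \frac{1}{217 + 256} = \frac{1}{473} \approx 0.0021142$)
$A b = \frac{1}{473} \cdot 0 = 0$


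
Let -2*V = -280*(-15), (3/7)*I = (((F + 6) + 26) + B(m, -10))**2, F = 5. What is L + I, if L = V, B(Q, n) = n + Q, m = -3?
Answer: -756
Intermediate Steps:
B(Q, n) = Q + n
I = 1344 (I = 7*(((5 + 6) + 26) + (-3 - 10))**2/3 = 7*((11 + 26) - 13)**2/3 = 7*(37 - 13)**2/3 = (7/3)*24**2 = (7/3)*576 = 1344)
V = -2100 (V = -(-140)*(-15) = -1/2*4200 = -2100)
L = -2100
L + I = -2100 + 1344 = -756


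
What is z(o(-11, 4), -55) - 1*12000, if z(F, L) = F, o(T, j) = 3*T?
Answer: -12033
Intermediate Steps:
z(o(-11, 4), -55) - 1*12000 = 3*(-11) - 1*12000 = -33 - 12000 = -12033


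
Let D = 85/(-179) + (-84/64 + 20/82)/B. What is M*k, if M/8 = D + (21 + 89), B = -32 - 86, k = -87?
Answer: -132040710753/1732004 ≈ -76236.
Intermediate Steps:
B = -118
D = -6454201/13856032 (D = 85/(-179) + (-84/64 + 20/82)/(-118) = 85*(-1/179) + (-84*1/64 + 20*(1/82))*(-1/118) = -85/179 + (-21/16 + 10/41)*(-1/118) = -85/179 - 701/656*(-1/118) = -85/179 + 701/77408 = -6454201/13856032 ≈ -0.46580)
M = 1517709319/1732004 (M = 8*(-6454201/13856032 + (21 + 89)) = 8*(-6454201/13856032 + 110) = 8*(1517709319/13856032) = 1517709319/1732004 ≈ 876.27)
M*k = (1517709319/1732004)*(-87) = -132040710753/1732004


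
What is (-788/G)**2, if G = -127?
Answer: 620944/16129 ≈ 38.499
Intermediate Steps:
(-788/G)**2 = (-788/(-127))**2 = (-788*(-1/127))**2 = (788/127)**2 = 620944/16129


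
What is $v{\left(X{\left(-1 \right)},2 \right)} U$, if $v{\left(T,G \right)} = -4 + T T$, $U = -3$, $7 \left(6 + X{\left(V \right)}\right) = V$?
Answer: $- \frac{4959}{49} \approx -101.2$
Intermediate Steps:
$X{\left(V \right)} = -6 + \frac{V}{7}$
$v{\left(T,G \right)} = -4 + T^{2}$
$v{\left(X{\left(-1 \right)},2 \right)} U = \left(-4 + \left(-6 + \frac{1}{7} \left(-1\right)\right)^{2}\right) \left(-3\right) = \left(-4 + \left(-6 - \frac{1}{7}\right)^{2}\right) \left(-3\right) = \left(-4 + \left(- \frac{43}{7}\right)^{2}\right) \left(-3\right) = \left(-4 + \frac{1849}{49}\right) \left(-3\right) = \frac{1653}{49} \left(-3\right) = - \frac{4959}{49}$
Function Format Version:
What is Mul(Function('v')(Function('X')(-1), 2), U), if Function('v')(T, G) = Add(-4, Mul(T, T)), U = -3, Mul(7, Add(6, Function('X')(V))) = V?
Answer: Rational(-4959, 49) ≈ -101.20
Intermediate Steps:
Function('X')(V) = Add(-6, Mul(Rational(1, 7), V))
Function('v')(T, G) = Add(-4, Pow(T, 2))
Mul(Function('v')(Function('X')(-1), 2), U) = Mul(Add(-4, Pow(Add(-6, Mul(Rational(1, 7), -1)), 2)), -3) = Mul(Add(-4, Pow(Add(-6, Rational(-1, 7)), 2)), -3) = Mul(Add(-4, Pow(Rational(-43, 7), 2)), -3) = Mul(Add(-4, Rational(1849, 49)), -3) = Mul(Rational(1653, 49), -3) = Rational(-4959, 49)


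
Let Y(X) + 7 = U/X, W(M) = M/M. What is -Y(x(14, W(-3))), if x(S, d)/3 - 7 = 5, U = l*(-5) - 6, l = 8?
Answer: 149/18 ≈ 8.2778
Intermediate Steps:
W(M) = 1
U = -46 (U = 8*(-5) - 6 = -40 - 6 = -46)
x(S, d) = 36 (x(S, d) = 21 + 3*5 = 21 + 15 = 36)
Y(X) = -7 - 46/X
-Y(x(14, W(-3))) = -(-7 - 46/36) = -(-7 - 46*1/36) = -(-7 - 23/18) = -1*(-149/18) = 149/18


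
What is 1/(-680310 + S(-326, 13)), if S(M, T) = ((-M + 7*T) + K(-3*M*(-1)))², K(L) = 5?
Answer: -1/502226 ≈ -1.9911e-6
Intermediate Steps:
S(M, T) = (5 - M + 7*T)² (S(M, T) = ((-M + 7*T) + 5)² = (5 - M + 7*T)²)
1/(-680310 + S(-326, 13)) = 1/(-680310 + (5 - 1*(-326) + 7*13)²) = 1/(-680310 + (5 + 326 + 91)²) = 1/(-680310 + 422²) = 1/(-680310 + 178084) = 1/(-502226) = -1/502226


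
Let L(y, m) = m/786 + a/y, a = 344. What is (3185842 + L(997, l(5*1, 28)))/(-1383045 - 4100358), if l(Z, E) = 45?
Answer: -92465181919/159149070138 ≈ -0.58100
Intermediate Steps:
L(y, m) = 344/y + m/786 (L(y, m) = m/786 + 344/y = 344/y + m/786)
(3185842 + L(997, l(5*1, 28)))/(-1383045 - 4100358) = (3185842 + (344/997 + (1/786)*45))/(-1383045 - 4100358) = (3185842 + (344*(1/997) + 15/262))/(-5483403) = (3185842 + (344/997 + 15/262))*(-1/5483403) = (3185842 + 105083/261214)*(-1/5483403) = (832186637271/261214)*(-1/5483403) = -92465181919/159149070138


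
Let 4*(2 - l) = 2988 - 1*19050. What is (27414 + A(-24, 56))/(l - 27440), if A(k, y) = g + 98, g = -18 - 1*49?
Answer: -10978/9369 ≈ -1.1717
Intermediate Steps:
g = -67 (g = -18 - 49 = -67)
A(k, y) = 31 (A(k, y) = -67 + 98 = 31)
l = 8035/2 (l = 2 - (2988 - 1*19050)/4 = 2 - (2988 - 19050)/4 = 2 - ¼*(-16062) = 2 + 8031/2 = 8035/2 ≈ 4017.5)
(27414 + A(-24, 56))/(l - 27440) = (27414 + 31)/(8035/2 - 27440) = 27445/(-46845/2) = 27445*(-2/46845) = -10978/9369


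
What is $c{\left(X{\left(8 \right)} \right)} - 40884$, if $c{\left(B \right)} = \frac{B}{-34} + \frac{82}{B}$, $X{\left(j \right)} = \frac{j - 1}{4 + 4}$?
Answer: $- \frac{77664753}{1904} \approx -40790.0$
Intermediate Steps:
$X{\left(j \right)} = - \frac{1}{8} + \frac{j}{8}$ ($X{\left(j \right)} = \frac{-1 + j}{8} = \left(-1 + j\right) \frac{1}{8} = - \frac{1}{8} + \frac{j}{8}$)
$c{\left(B \right)} = \frac{82}{B} - \frac{B}{34}$ ($c{\left(B \right)} = B \left(- \frac{1}{34}\right) + \frac{82}{B} = - \frac{B}{34} + \frac{82}{B} = \frac{82}{B} - \frac{B}{34}$)
$c{\left(X{\left(8 \right)} \right)} - 40884 = \left(\frac{82}{- \frac{1}{8} + \frac{1}{8} \cdot 8} - \frac{- \frac{1}{8} + \frac{1}{8} \cdot 8}{34}\right) - 40884 = \left(\frac{82}{- \frac{1}{8} + 1} - \frac{- \frac{1}{8} + 1}{34}\right) - 40884 = \left(\frac{82}{\frac{7}{8}} - \frac{7}{272}\right) - 40884 = \left(82 \cdot \frac{8}{7} - \frac{7}{272}\right) - 40884 = \left(\frac{656}{7} - \frac{7}{272}\right) - 40884 = \frac{178383}{1904} - 40884 = - \frac{77664753}{1904}$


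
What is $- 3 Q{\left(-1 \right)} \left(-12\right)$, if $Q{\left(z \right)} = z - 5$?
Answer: $-216$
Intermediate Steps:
$Q{\left(z \right)} = -5 + z$ ($Q{\left(z \right)} = z - 5 = -5 + z$)
$- 3 Q{\left(-1 \right)} \left(-12\right) = - 3 \left(-5 - 1\right) \left(-12\right) = \left(-3\right) \left(-6\right) \left(-12\right) = 18 \left(-12\right) = -216$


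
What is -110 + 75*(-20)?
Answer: -1610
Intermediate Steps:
-110 + 75*(-20) = -110 - 1500 = -1610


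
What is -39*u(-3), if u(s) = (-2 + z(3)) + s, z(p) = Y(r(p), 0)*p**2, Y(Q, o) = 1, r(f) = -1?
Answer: -156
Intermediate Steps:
z(p) = p**2 (z(p) = 1*p**2 = p**2)
u(s) = 7 + s (u(s) = (-2 + 3**2) + s = (-2 + 9) + s = 7 + s)
-39*u(-3) = -39*(7 - 3) = -39*4 = -156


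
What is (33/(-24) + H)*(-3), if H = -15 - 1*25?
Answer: 993/8 ≈ 124.13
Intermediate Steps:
H = -40 (H = -15 - 25 = -40)
(33/(-24) + H)*(-3) = (33/(-24) - 40)*(-3) = (33*(-1/24) - 40)*(-3) = (-11/8 - 40)*(-3) = -331/8*(-3) = 993/8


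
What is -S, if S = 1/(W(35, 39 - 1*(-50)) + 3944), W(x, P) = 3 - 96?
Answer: -1/3851 ≈ -0.00025967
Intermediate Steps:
W(x, P) = -93
S = 1/3851 (S = 1/(-93 + 3944) = 1/3851 ≈ 0.00025967)
-S = -1*1/3851 = -1/3851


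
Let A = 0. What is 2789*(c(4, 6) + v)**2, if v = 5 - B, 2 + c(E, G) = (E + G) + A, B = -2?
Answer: 627525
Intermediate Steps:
c(E, G) = -2 + E + G (c(E, G) = -2 + ((E + G) + 0) = -2 + (E + G) = -2 + E + G)
v = 7 (v = 5 - 1*(-2) = 5 + 2 = 7)
2789*(c(4, 6) + v)**2 = 2789*((-2 + 4 + 6) + 7)**2 = 2789*(8 + 7)**2 = 2789*15**2 = 2789*225 = 627525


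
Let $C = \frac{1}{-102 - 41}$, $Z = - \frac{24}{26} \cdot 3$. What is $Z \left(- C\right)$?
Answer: $- \frac{36}{1859} \approx -0.019365$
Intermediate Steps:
$Z = - \frac{36}{13}$ ($Z = \left(-24\right) \frac{1}{26} \cdot 3 = \left(- \frac{12}{13}\right) 3 = - \frac{36}{13} \approx -2.7692$)
$C = - \frac{1}{143}$ ($C = \frac{1}{-143} = - \frac{1}{143} \approx -0.006993$)
$Z \left(- C\right) = - \frac{36 \left(\left(-1\right) \left(- \frac{1}{143}\right)\right)}{13} = \left(- \frac{36}{13}\right) \frac{1}{143} = - \frac{36}{1859}$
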